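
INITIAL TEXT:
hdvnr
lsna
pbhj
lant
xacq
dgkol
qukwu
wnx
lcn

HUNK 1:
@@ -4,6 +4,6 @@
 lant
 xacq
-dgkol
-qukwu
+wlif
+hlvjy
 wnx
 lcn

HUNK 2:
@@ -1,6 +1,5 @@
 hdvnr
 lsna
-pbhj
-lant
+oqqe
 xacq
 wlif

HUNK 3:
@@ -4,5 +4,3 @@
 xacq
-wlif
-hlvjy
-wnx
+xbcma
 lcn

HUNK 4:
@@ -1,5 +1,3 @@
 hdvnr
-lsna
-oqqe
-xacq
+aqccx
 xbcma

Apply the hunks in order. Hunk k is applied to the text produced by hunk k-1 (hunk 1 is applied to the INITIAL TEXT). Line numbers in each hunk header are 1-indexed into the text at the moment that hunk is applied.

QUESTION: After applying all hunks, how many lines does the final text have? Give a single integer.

Hunk 1: at line 4 remove [dgkol,qukwu] add [wlif,hlvjy] -> 9 lines: hdvnr lsna pbhj lant xacq wlif hlvjy wnx lcn
Hunk 2: at line 1 remove [pbhj,lant] add [oqqe] -> 8 lines: hdvnr lsna oqqe xacq wlif hlvjy wnx lcn
Hunk 3: at line 4 remove [wlif,hlvjy,wnx] add [xbcma] -> 6 lines: hdvnr lsna oqqe xacq xbcma lcn
Hunk 4: at line 1 remove [lsna,oqqe,xacq] add [aqccx] -> 4 lines: hdvnr aqccx xbcma lcn
Final line count: 4

Answer: 4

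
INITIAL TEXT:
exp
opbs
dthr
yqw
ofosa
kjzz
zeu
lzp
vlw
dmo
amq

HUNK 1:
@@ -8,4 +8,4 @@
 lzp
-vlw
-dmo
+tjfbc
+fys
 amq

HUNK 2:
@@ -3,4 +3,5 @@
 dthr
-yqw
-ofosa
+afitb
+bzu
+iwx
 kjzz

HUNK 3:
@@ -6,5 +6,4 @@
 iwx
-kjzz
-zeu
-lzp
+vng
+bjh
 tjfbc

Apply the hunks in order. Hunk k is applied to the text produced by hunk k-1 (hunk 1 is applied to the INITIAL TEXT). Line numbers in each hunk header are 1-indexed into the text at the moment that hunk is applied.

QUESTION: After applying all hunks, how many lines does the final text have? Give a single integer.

Hunk 1: at line 8 remove [vlw,dmo] add [tjfbc,fys] -> 11 lines: exp opbs dthr yqw ofosa kjzz zeu lzp tjfbc fys amq
Hunk 2: at line 3 remove [yqw,ofosa] add [afitb,bzu,iwx] -> 12 lines: exp opbs dthr afitb bzu iwx kjzz zeu lzp tjfbc fys amq
Hunk 3: at line 6 remove [kjzz,zeu,lzp] add [vng,bjh] -> 11 lines: exp opbs dthr afitb bzu iwx vng bjh tjfbc fys amq
Final line count: 11

Answer: 11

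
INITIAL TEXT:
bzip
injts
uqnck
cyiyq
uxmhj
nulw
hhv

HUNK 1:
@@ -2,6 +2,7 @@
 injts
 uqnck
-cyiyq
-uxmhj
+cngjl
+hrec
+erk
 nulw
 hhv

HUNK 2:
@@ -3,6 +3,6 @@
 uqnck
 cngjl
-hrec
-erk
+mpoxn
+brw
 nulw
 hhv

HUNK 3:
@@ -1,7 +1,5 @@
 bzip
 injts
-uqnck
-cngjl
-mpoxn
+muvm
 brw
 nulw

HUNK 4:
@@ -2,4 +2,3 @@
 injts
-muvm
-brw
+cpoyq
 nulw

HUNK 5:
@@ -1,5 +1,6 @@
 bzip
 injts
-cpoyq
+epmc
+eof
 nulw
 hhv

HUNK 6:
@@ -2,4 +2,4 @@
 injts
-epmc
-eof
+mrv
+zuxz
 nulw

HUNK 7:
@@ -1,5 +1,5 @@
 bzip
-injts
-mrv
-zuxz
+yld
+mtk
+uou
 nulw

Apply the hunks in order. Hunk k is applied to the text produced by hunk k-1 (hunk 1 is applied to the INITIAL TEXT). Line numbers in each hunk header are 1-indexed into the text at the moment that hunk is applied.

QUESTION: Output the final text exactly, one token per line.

Answer: bzip
yld
mtk
uou
nulw
hhv

Derivation:
Hunk 1: at line 2 remove [cyiyq,uxmhj] add [cngjl,hrec,erk] -> 8 lines: bzip injts uqnck cngjl hrec erk nulw hhv
Hunk 2: at line 3 remove [hrec,erk] add [mpoxn,brw] -> 8 lines: bzip injts uqnck cngjl mpoxn brw nulw hhv
Hunk 3: at line 1 remove [uqnck,cngjl,mpoxn] add [muvm] -> 6 lines: bzip injts muvm brw nulw hhv
Hunk 4: at line 2 remove [muvm,brw] add [cpoyq] -> 5 lines: bzip injts cpoyq nulw hhv
Hunk 5: at line 1 remove [cpoyq] add [epmc,eof] -> 6 lines: bzip injts epmc eof nulw hhv
Hunk 6: at line 2 remove [epmc,eof] add [mrv,zuxz] -> 6 lines: bzip injts mrv zuxz nulw hhv
Hunk 7: at line 1 remove [injts,mrv,zuxz] add [yld,mtk,uou] -> 6 lines: bzip yld mtk uou nulw hhv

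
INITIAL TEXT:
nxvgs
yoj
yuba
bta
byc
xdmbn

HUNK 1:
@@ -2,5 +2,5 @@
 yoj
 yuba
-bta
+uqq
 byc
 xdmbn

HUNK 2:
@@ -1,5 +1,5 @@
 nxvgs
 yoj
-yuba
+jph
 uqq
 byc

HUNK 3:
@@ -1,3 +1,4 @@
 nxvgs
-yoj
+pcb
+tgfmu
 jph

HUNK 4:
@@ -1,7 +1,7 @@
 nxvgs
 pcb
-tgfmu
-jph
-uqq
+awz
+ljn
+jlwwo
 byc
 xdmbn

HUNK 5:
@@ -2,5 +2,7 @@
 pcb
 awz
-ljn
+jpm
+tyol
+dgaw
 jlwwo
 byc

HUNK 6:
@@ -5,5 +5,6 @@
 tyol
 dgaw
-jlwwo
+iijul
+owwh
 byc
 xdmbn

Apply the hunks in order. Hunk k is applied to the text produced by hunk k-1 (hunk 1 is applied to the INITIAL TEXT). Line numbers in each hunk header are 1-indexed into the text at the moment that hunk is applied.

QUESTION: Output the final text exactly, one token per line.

Answer: nxvgs
pcb
awz
jpm
tyol
dgaw
iijul
owwh
byc
xdmbn

Derivation:
Hunk 1: at line 2 remove [bta] add [uqq] -> 6 lines: nxvgs yoj yuba uqq byc xdmbn
Hunk 2: at line 1 remove [yuba] add [jph] -> 6 lines: nxvgs yoj jph uqq byc xdmbn
Hunk 3: at line 1 remove [yoj] add [pcb,tgfmu] -> 7 lines: nxvgs pcb tgfmu jph uqq byc xdmbn
Hunk 4: at line 1 remove [tgfmu,jph,uqq] add [awz,ljn,jlwwo] -> 7 lines: nxvgs pcb awz ljn jlwwo byc xdmbn
Hunk 5: at line 2 remove [ljn] add [jpm,tyol,dgaw] -> 9 lines: nxvgs pcb awz jpm tyol dgaw jlwwo byc xdmbn
Hunk 6: at line 5 remove [jlwwo] add [iijul,owwh] -> 10 lines: nxvgs pcb awz jpm tyol dgaw iijul owwh byc xdmbn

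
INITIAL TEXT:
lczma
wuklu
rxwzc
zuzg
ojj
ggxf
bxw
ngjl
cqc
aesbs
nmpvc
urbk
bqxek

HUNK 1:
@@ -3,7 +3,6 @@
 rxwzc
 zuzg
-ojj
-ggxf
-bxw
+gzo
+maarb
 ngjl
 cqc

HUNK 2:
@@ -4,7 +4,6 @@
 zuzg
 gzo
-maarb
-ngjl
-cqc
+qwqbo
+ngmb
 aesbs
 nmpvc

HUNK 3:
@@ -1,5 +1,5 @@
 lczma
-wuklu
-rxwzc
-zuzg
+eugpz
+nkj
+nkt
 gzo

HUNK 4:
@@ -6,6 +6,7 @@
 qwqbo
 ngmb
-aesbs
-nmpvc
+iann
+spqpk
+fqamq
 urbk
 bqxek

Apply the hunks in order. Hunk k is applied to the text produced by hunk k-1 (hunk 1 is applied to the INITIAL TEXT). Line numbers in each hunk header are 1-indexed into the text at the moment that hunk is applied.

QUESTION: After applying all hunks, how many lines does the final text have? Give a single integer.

Answer: 12

Derivation:
Hunk 1: at line 3 remove [ojj,ggxf,bxw] add [gzo,maarb] -> 12 lines: lczma wuklu rxwzc zuzg gzo maarb ngjl cqc aesbs nmpvc urbk bqxek
Hunk 2: at line 4 remove [maarb,ngjl,cqc] add [qwqbo,ngmb] -> 11 lines: lczma wuklu rxwzc zuzg gzo qwqbo ngmb aesbs nmpvc urbk bqxek
Hunk 3: at line 1 remove [wuklu,rxwzc,zuzg] add [eugpz,nkj,nkt] -> 11 lines: lczma eugpz nkj nkt gzo qwqbo ngmb aesbs nmpvc urbk bqxek
Hunk 4: at line 6 remove [aesbs,nmpvc] add [iann,spqpk,fqamq] -> 12 lines: lczma eugpz nkj nkt gzo qwqbo ngmb iann spqpk fqamq urbk bqxek
Final line count: 12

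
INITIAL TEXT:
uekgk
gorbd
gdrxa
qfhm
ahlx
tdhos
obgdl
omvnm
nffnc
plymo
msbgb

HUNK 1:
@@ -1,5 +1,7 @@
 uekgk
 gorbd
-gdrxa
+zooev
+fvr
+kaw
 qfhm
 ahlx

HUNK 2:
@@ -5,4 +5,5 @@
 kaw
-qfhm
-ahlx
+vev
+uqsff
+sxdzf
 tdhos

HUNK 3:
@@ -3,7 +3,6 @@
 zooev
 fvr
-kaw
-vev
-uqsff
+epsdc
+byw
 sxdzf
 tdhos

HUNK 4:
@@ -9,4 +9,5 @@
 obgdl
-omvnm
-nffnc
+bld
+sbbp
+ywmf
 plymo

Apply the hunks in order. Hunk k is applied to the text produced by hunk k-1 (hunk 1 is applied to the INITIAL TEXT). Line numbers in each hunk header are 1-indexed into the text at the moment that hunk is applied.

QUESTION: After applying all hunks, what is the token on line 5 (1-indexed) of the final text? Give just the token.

Answer: epsdc

Derivation:
Hunk 1: at line 1 remove [gdrxa] add [zooev,fvr,kaw] -> 13 lines: uekgk gorbd zooev fvr kaw qfhm ahlx tdhos obgdl omvnm nffnc plymo msbgb
Hunk 2: at line 5 remove [qfhm,ahlx] add [vev,uqsff,sxdzf] -> 14 lines: uekgk gorbd zooev fvr kaw vev uqsff sxdzf tdhos obgdl omvnm nffnc plymo msbgb
Hunk 3: at line 3 remove [kaw,vev,uqsff] add [epsdc,byw] -> 13 lines: uekgk gorbd zooev fvr epsdc byw sxdzf tdhos obgdl omvnm nffnc plymo msbgb
Hunk 4: at line 9 remove [omvnm,nffnc] add [bld,sbbp,ywmf] -> 14 lines: uekgk gorbd zooev fvr epsdc byw sxdzf tdhos obgdl bld sbbp ywmf plymo msbgb
Final line 5: epsdc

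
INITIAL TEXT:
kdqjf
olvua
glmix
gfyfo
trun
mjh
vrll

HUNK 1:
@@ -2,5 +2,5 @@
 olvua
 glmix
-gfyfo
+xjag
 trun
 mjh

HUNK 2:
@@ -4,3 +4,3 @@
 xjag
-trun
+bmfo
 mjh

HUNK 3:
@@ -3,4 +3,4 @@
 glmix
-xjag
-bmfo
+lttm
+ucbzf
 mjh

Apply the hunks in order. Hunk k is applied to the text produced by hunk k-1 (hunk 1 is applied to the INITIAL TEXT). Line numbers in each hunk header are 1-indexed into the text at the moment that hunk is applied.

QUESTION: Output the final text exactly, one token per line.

Answer: kdqjf
olvua
glmix
lttm
ucbzf
mjh
vrll

Derivation:
Hunk 1: at line 2 remove [gfyfo] add [xjag] -> 7 lines: kdqjf olvua glmix xjag trun mjh vrll
Hunk 2: at line 4 remove [trun] add [bmfo] -> 7 lines: kdqjf olvua glmix xjag bmfo mjh vrll
Hunk 3: at line 3 remove [xjag,bmfo] add [lttm,ucbzf] -> 7 lines: kdqjf olvua glmix lttm ucbzf mjh vrll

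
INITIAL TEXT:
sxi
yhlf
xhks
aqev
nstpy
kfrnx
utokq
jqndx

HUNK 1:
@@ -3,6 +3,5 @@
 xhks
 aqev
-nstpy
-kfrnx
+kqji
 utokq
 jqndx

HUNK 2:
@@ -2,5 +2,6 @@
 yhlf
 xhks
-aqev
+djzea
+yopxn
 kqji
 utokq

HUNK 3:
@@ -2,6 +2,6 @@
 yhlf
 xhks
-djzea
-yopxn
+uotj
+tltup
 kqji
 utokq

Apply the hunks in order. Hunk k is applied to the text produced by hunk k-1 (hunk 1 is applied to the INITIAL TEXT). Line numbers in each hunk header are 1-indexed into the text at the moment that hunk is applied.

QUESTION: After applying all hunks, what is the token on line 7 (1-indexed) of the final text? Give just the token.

Hunk 1: at line 3 remove [nstpy,kfrnx] add [kqji] -> 7 lines: sxi yhlf xhks aqev kqji utokq jqndx
Hunk 2: at line 2 remove [aqev] add [djzea,yopxn] -> 8 lines: sxi yhlf xhks djzea yopxn kqji utokq jqndx
Hunk 3: at line 2 remove [djzea,yopxn] add [uotj,tltup] -> 8 lines: sxi yhlf xhks uotj tltup kqji utokq jqndx
Final line 7: utokq

Answer: utokq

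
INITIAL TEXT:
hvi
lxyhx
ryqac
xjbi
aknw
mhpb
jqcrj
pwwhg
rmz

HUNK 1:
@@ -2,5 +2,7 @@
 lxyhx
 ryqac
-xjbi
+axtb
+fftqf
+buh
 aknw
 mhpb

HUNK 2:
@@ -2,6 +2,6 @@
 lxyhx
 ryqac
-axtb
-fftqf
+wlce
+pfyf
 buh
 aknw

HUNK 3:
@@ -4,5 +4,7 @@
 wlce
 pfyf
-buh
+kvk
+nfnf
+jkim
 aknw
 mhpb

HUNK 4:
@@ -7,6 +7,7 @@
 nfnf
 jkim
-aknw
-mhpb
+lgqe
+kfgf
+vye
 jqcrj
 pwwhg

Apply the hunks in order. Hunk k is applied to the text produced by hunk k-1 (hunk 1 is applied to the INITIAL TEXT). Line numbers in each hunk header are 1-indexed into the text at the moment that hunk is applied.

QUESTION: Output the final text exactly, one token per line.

Answer: hvi
lxyhx
ryqac
wlce
pfyf
kvk
nfnf
jkim
lgqe
kfgf
vye
jqcrj
pwwhg
rmz

Derivation:
Hunk 1: at line 2 remove [xjbi] add [axtb,fftqf,buh] -> 11 lines: hvi lxyhx ryqac axtb fftqf buh aknw mhpb jqcrj pwwhg rmz
Hunk 2: at line 2 remove [axtb,fftqf] add [wlce,pfyf] -> 11 lines: hvi lxyhx ryqac wlce pfyf buh aknw mhpb jqcrj pwwhg rmz
Hunk 3: at line 4 remove [buh] add [kvk,nfnf,jkim] -> 13 lines: hvi lxyhx ryqac wlce pfyf kvk nfnf jkim aknw mhpb jqcrj pwwhg rmz
Hunk 4: at line 7 remove [aknw,mhpb] add [lgqe,kfgf,vye] -> 14 lines: hvi lxyhx ryqac wlce pfyf kvk nfnf jkim lgqe kfgf vye jqcrj pwwhg rmz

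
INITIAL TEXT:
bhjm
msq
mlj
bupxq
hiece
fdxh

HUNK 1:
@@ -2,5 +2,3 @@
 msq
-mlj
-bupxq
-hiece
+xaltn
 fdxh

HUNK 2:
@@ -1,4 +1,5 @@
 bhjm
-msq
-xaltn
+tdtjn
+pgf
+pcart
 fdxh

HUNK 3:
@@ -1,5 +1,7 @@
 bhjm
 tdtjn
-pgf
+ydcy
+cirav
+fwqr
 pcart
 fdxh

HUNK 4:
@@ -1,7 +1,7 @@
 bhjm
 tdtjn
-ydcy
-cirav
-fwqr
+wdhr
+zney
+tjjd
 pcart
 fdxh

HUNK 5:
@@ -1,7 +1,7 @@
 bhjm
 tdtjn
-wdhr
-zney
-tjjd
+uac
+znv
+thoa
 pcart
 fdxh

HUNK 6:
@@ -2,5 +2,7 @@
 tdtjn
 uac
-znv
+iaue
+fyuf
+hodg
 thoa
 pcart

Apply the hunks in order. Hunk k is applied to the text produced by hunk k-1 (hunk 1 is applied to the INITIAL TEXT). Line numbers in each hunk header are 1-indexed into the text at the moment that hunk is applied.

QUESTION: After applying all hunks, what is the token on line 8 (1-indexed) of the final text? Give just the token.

Answer: pcart

Derivation:
Hunk 1: at line 2 remove [mlj,bupxq,hiece] add [xaltn] -> 4 lines: bhjm msq xaltn fdxh
Hunk 2: at line 1 remove [msq,xaltn] add [tdtjn,pgf,pcart] -> 5 lines: bhjm tdtjn pgf pcart fdxh
Hunk 3: at line 1 remove [pgf] add [ydcy,cirav,fwqr] -> 7 lines: bhjm tdtjn ydcy cirav fwqr pcart fdxh
Hunk 4: at line 1 remove [ydcy,cirav,fwqr] add [wdhr,zney,tjjd] -> 7 lines: bhjm tdtjn wdhr zney tjjd pcart fdxh
Hunk 5: at line 1 remove [wdhr,zney,tjjd] add [uac,znv,thoa] -> 7 lines: bhjm tdtjn uac znv thoa pcart fdxh
Hunk 6: at line 2 remove [znv] add [iaue,fyuf,hodg] -> 9 lines: bhjm tdtjn uac iaue fyuf hodg thoa pcart fdxh
Final line 8: pcart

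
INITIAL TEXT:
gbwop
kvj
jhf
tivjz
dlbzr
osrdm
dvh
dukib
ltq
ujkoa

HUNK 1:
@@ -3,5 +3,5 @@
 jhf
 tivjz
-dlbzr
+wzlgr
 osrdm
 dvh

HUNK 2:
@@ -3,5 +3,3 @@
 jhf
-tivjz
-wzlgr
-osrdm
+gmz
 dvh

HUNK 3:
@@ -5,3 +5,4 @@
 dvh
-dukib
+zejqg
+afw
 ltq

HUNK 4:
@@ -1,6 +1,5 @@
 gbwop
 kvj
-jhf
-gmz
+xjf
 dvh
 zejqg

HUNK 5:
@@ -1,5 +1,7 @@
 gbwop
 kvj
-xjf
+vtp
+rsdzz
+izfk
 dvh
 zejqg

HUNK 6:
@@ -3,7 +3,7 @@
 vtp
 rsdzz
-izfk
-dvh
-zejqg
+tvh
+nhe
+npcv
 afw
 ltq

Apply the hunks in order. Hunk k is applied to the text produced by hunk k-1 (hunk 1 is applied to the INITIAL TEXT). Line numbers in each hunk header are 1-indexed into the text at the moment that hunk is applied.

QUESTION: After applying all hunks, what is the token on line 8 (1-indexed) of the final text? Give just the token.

Hunk 1: at line 3 remove [dlbzr] add [wzlgr] -> 10 lines: gbwop kvj jhf tivjz wzlgr osrdm dvh dukib ltq ujkoa
Hunk 2: at line 3 remove [tivjz,wzlgr,osrdm] add [gmz] -> 8 lines: gbwop kvj jhf gmz dvh dukib ltq ujkoa
Hunk 3: at line 5 remove [dukib] add [zejqg,afw] -> 9 lines: gbwop kvj jhf gmz dvh zejqg afw ltq ujkoa
Hunk 4: at line 1 remove [jhf,gmz] add [xjf] -> 8 lines: gbwop kvj xjf dvh zejqg afw ltq ujkoa
Hunk 5: at line 1 remove [xjf] add [vtp,rsdzz,izfk] -> 10 lines: gbwop kvj vtp rsdzz izfk dvh zejqg afw ltq ujkoa
Hunk 6: at line 3 remove [izfk,dvh,zejqg] add [tvh,nhe,npcv] -> 10 lines: gbwop kvj vtp rsdzz tvh nhe npcv afw ltq ujkoa
Final line 8: afw

Answer: afw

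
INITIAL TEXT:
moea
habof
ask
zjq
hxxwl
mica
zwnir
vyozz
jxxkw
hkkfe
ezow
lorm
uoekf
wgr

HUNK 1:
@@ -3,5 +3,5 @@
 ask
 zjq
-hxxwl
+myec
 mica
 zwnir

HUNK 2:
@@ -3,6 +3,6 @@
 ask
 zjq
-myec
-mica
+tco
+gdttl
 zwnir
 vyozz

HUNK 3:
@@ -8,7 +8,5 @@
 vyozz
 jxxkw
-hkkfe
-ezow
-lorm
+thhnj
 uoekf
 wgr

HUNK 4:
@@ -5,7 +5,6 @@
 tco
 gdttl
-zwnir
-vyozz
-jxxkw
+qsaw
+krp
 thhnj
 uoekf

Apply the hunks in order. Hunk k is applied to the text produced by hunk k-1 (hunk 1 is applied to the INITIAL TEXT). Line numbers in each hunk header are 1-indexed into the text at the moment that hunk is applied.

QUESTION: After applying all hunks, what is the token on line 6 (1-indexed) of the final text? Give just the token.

Answer: gdttl

Derivation:
Hunk 1: at line 3 remove [hxxwl] add [myec] -> 14 lines: moea habof ask zjq myec mica zwnir vyozz jxxkw hkkfe ezow lorm uoekf wgr
Hunk 2: at line 3 remove [myec,mica] add [tco,gdttl] -> 14 lines: moea habof ask zjq tco gdttl zwnir vyozz jxxkw hkkfe ezow lorm uoekf wgr
Hunk 3: at line 8 remove [hkkfe,ezow,lorm] add [thhnj] -> 12 lines: moea habof ask zjq tco gdttl zwnir vyozz jxxkw thhnj uoekf wgr
Hunk 4: at line 5 remove [zwnir,vyozz,jxxkw] add [qsaw,krp] -> 11 lines: moea habof ask zjq tco gdttl qsaw krp thhnj uoekf wgr
Final line 6: gdttl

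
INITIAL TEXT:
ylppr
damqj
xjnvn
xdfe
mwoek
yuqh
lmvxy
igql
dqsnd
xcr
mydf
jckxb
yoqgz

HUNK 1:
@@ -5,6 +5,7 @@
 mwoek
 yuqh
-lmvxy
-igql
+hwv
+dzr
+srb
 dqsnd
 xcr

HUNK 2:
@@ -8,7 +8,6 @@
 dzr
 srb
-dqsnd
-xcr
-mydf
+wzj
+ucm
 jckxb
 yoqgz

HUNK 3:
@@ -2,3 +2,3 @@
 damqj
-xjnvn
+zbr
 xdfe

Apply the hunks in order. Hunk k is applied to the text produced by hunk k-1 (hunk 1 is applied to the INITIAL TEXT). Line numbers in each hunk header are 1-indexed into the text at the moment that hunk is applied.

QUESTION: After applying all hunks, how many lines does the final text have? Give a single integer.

Answer: 13

Derivation:
Hunk 1: at line 5 remove [lmvxy,igql] add [hwv,dzr,srb] -> 14 lines: ylppr damqj xjnvn xdfe mwoek yuqh hwv dzr srb dqsnd xcr mydf jckxb yoqgz
Hunk 2: at line 8 remove [dqsnd,xcr,mydf] add [wzj,ucm] -> 13 lines: ylppr damqj xjnvn xdfe mwoek yuqh hwv dzr srb wzj ucm jckxb yoqgz
Hunk 3: at line 2 remove [xjnvn] add [zbr] -> 13 lines: ylppr damqj zbr xdfe mwoek yuqh hwv dzr srb wzj ucm jckxb yoqgz
Final line count: 13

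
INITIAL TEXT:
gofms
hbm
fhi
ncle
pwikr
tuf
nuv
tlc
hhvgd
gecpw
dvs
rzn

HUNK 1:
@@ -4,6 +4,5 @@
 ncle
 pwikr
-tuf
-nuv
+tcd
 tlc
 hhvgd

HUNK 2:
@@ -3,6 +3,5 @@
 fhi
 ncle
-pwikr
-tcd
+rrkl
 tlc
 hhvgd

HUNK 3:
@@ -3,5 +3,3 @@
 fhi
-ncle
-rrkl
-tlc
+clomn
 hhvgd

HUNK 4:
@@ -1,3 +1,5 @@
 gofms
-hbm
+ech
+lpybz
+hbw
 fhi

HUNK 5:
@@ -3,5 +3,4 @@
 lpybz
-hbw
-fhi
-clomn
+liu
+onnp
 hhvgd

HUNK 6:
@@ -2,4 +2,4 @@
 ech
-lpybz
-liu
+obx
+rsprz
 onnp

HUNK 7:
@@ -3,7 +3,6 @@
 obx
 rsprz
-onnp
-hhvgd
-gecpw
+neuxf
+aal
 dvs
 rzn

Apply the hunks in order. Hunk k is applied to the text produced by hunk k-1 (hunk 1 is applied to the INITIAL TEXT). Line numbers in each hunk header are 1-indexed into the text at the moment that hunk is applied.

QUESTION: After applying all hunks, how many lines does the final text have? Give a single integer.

Hunk 1: at line 4 remove [tuf,nuv] add [tcd] -> 11 lines: gofms hbm fhi ncle pwikr tcd tlc hhvgd gecpw dvs rzn
Hunk 2: at line 3 remove [pwikr,tcd] add [rrkl] -> 10 lines: gofms hbm fhi ncle rrkl tlc hhvgd gecpw dvs rzn
Hunk 3: at line 3 remove [ncle,rrkl,tlc] add [clomn] -> 8 lines: gofms hbm fhi clomn hhvgd gecpw dvs rzn
Hunk 4: at line 1 remove [hbm] add [ech,lpybz,hbw] -> 10 lines: gofms ech lpybz hbw fhi clomn hhvgd gecpw dvs rzn
Hunk 5: at line 3 remove [hbw,fhi,clomn] add [liu,onnp] -> 9 lines: gofms ech lpybz liu onnp hhvgd gecpw dvs rzn
Hunk 6: at line 2 remove [lpybz,liu] add [obx,rsprz] -> 9 lines: gofms ech obx rsprz onnp hhvgd gecpw dvs rzn
Hunk 7: at line 3 remove [onnp,hhvgd,gecpw] add [neuxf,aal] -> 8 lines: gofms ech obx rsprz neuxf aal dvs rzn
Final line count: 8

Answer: 8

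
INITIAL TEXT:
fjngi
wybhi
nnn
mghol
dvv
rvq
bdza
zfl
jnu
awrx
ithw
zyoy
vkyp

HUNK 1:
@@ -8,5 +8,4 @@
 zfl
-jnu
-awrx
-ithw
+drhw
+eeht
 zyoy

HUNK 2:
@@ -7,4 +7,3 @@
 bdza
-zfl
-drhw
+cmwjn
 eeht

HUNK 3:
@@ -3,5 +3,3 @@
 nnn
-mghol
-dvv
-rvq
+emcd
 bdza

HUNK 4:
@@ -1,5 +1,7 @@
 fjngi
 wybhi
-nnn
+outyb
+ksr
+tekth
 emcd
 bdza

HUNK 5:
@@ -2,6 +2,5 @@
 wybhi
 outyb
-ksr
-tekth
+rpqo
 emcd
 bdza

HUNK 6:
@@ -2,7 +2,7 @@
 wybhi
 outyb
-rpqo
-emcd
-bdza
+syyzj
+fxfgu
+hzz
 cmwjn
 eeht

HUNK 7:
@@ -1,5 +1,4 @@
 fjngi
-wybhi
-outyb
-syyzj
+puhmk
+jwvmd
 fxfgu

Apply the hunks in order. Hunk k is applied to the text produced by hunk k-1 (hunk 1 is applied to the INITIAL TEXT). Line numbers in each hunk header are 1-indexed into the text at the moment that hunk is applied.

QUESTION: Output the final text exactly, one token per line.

Answer: fjngi
puhmk
jwvmd
fxfgu
hzz
cmwjn
eeht
zyoy
vkyp

Derivation:
Hunk 1: at line 8 remove [jnu,awrx,ithw] add [drhw,eeht] -> 12 lines: fjngi wybhi nnn mghol dvv rvq bdza zfl drhw eeht zyoy vkyp
Hunk 2: at line 7 remove [zfl,drhw] add [cmwjn] -> 11 lines: fjngi wybhi nnn mghol dvv rvq bdza cmwjn eeht zyoy vkyp
Hunk 3: at line 3 remove [mghol,dvv,rvq] add [emcd] -> 9 lines: fjngi wybhi nnn emcd bdza cmwjn eeht zyoy vkyp
Hunk 4: at line 1 remove [nnn] add [outyb,ksr,tekth] -> 11 lines: fjngi wybhi outyb ksr tekth emcd bdza cmwjn eeht zyoy vkyp
Hunk 5: at line 2 remove [ksr,tekth] add [rpqo] -> 10 lines: fjngi wybhi outyb rpqo emcd bdza cmwjn eeht zyoy vkyp
Hunk 6: at line 2 remove [rpqo,emcd,bdza] add [syyzj,fxfgu,hzz] -> 10 lines: fjngi wybhi outyb syyzj fxfgu hzz cmwjn eeht zyoy vkyp
Hunk 7: at line 1 remove [wybhi,outyb,syyzj] add [puhmk,jwvmd] -> 9 lines: fjngi puhmk jwvmd fxfgu hzz cmwjn eeht zyoy vkyp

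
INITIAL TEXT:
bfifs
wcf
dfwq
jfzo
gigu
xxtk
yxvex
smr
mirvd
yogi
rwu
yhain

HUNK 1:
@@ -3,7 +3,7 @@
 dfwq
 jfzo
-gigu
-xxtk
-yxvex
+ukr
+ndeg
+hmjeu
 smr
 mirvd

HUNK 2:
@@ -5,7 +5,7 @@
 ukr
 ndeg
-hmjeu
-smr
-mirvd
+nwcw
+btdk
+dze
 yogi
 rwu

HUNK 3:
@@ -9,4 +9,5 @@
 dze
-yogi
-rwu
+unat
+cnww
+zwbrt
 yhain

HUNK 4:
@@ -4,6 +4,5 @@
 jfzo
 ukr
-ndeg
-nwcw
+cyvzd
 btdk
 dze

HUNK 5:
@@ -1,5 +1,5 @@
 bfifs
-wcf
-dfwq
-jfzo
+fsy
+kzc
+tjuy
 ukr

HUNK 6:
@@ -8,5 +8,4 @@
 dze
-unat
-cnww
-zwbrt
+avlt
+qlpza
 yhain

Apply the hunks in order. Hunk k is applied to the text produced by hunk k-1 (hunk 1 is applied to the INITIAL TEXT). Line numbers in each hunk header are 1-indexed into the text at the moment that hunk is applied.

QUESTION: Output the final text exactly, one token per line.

Hunk 1: at line 3 remove [gigu,xxtk,yxvex] add [ukr,ndeg,hmjeu] -> 12 lines: bfifs wcf dfwq jfzo ukr ndeg hmjeu smr mirvd yogi rwu yhain
Hunk 2: at line 5 remove [hmjeu,smr,mirvd] add [nwcw,btdk,dze] -> 12 lines: bfifs wcf dfwq jfzo ukr ndeg nwcw btdk dze yogi rwu yhain
Hunk 3: at line 9 remove [yogi,rwu] add [unat,cnww,zwbrt] -> 13 lines: bfifs wcf dfwq jfzo ukr ndeg nwcw btdk dze unat cnww zwbrt yhain
Hunk 4: at line 4 remove [ndeg,nwcw] add [cyvzd] -> 12 lines: bfifs wcf dfwq jfzo ukr cyvzd btdk dze unat cnww zwbrt yhain
Hunk 5: at line 1 remove [wcf,dfwq,jfzo] add [fsy,kzc,tjuy] -> 12 lines: bfifs fsy kzc tjuy ukr cyvzd btdk dze unat cnww zwbrt yhain
Hunk 6: at line 8 remove [unat,cnww,zwbrt] add [avlt,qlpza] -> 11 lines: bfifs fsy kzc tjuy ukr cyvzd btdk dze avlt qlpza yhain

Answer: bfifs
fsy
kzc
tjuy
ukr
cyvzd
btdk
dze
avlt
qlpza
yhain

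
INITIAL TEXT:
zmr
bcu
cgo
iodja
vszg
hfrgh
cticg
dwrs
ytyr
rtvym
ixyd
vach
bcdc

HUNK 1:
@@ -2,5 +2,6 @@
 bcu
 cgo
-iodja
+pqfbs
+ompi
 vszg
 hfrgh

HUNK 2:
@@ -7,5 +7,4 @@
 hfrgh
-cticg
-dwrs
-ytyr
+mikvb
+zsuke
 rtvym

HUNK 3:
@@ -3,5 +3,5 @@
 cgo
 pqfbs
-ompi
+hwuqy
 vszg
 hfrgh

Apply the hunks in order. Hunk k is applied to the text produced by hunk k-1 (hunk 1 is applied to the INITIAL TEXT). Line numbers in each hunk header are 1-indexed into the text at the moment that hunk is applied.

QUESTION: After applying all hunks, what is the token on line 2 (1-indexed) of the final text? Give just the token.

Hunk 1: at line 2 remove [iodja] add [pqfbs,ompi] -> 14 lines: zmr bcu cgo pqfbs ompi vszg hfrgh cticg dwrs ytyr rtvym ixyd vach bcdc
Hunk 2: at line 7 remove [cticg,dwrs,ytyr] add [mikvb,zsuke] -> 13 lines: zmr bcu cgo pqfbs ompi vszg hfrgh mikvb zsuke rtvym ixyd vach bcdc
Hunk 3: at line 3 remove [ompi] add [hwuqy] -> 13 lines: zmr bcu cgo pqfbs hwuqy vszg hfrgh mikvb zsuke rtvym ixyd vach bcdc
Final line 2: bcu

Answer: bcu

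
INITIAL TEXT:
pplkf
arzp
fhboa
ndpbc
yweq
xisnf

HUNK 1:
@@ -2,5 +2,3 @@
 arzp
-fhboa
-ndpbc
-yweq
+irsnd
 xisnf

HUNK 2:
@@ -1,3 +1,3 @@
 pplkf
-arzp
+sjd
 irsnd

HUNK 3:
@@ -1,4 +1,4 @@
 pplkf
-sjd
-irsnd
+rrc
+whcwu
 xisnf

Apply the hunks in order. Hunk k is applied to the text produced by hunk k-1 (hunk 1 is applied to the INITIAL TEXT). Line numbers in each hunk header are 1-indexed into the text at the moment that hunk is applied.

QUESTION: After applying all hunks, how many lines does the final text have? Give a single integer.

Answer: 4

Derivation:
Hunk 1: at line 2 remove [fhboa,ndpbc,yweq] add [irsnd] -> 4 lines: pplkf arzp irsnd xisnf
Hunk 2: at line 1 remove [arzp] add [sjd] -> 4 lines: pplkf sjd irsnd xisnf
Hunk 3: at line 1 remove [sjd,irsnd] add [rrc,whcwu] -> 4 lines: pplkf rrc whcwu xisnf
Final line count: 4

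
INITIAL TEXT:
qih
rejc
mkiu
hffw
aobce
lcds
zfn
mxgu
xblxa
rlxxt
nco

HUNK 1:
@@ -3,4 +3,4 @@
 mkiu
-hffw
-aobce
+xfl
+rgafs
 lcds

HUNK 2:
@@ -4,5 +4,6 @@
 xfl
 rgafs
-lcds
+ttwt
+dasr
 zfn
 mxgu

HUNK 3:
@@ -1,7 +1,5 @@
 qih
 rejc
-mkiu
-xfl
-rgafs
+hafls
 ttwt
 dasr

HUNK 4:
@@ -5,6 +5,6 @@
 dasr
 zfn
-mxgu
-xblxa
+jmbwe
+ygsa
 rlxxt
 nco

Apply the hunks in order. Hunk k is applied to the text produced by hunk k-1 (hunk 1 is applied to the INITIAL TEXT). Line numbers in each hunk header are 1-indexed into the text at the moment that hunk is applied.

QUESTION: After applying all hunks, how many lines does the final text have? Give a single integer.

Answer: 10

Derivation:
Hunk 1: at line 3 remove [hffw,aobce] add [xfl,rgafs] -> 11 lines: qih rejc mkiu xfl rgafs lcds zfn mxgu xblxa rlxxt nco
Hunk 2: at line 4 remove [lcds] add [ttwt,dasr] -> 12 lines: qih rejc mkiu xfl rgafs ttwt dasr zfn mxgu xblxa rlxxt nco
Hunk 3: at line 1 remove [mkiu,xfl,rgafs] add [hafls] -> 10 lines: qih rejc hafls ttwt dasr zfn mxgu xblxa rlxxt nco
Hunk 4: at line 5 remove [mxgu,xblxa] add [jmbwe,ygsa] -> 10 lines: qih rejc hafls ttwt dasr zfn jmbwe ygsa rlxxt nco
Final line count: 10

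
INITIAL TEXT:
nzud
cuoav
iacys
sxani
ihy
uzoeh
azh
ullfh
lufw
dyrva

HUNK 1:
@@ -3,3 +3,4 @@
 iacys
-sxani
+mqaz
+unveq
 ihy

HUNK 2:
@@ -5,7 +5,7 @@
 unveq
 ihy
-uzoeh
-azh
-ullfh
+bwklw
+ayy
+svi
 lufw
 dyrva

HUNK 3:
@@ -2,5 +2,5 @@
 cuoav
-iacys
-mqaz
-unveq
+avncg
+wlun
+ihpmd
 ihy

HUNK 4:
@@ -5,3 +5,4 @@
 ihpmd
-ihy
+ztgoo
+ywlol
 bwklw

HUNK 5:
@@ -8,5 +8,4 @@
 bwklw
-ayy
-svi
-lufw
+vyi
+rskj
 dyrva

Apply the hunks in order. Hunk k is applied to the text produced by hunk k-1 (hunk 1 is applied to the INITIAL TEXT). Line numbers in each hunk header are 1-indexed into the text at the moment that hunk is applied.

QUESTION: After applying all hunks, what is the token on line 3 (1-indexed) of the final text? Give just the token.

Hunk 1: at line 3 remove [sxani] add [mqaz,unveq] -> 11 lines: nzud cuoav iacys mqaz unveq ihy uzoeh azh ullfh lufw dyrva
Hunk 2: at line 5 remove [uzoeh,azh,ullfh] add [bwklw,ayy,svi] -> 11 lines: nzud cuoav iacys mqaz unveq ihy bwklw ayy svi lufw dyrva
Hunk 3: at line 2 remove [iacys,mqaz,unveq] add [avncg,wlun,ihpmd] -> 11 lines: nzud cuoav avncg wlun ihpmd ihy bwklw ayy svi lufw dyrva
Hunk 4: at line 5 remove [ihy] add [ztgoo,ywlol] -> 12 lines: nzud cuoav avncg wlun ihpmd ztgoo ywlol bwklw ayy svi lufw dyrva
Hunk 5: at line 8 remove [ayy,svi,lufw] add [vyi,rskj] -> 11 lines: nzud cuoav avncg wlun ihpmd ztgoo ywlol bwklw vyi rskj dyrva
Final line 3: avncg

Answer: avncg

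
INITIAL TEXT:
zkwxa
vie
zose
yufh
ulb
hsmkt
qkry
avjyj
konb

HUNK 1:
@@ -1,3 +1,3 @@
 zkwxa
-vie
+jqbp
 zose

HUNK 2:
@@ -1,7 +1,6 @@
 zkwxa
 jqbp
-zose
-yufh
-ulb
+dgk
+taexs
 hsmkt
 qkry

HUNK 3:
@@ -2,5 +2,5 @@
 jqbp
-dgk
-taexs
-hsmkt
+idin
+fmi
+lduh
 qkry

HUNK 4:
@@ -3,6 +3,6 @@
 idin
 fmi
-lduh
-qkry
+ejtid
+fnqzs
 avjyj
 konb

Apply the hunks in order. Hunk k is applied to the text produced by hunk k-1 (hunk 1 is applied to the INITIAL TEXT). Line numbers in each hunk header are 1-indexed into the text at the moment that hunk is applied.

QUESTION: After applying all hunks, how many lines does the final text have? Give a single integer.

Answer: 8

Derivation:
Hunk 1: at line 1 remove [vie] add [jqbp] -> 9 lines: zkwxa jqbp zose yufh ulb hsmkt qkry avjyj konb
Hunk 2: at line 1 remove [zose,yufh,ulb] add [dgk,taexs] -> 8 lines: zkwxa jqbp dgk taexs hsmkt qkry avjyj konb
Hunk 3: at line 2 remove [dgk,taexs,hsmkt] add [idin,fmi,lduh] -> 8 lines: zkwxa jqbp idin fmi lduh qkry avjyj konb
Hunk 4: at line 3 remove [lduh,qkry] add [ejtid,fnqzs] -> 8 lines: zkwxa jqbp idin fmi ejtid fnqzs avjyj konb
Final line count: 8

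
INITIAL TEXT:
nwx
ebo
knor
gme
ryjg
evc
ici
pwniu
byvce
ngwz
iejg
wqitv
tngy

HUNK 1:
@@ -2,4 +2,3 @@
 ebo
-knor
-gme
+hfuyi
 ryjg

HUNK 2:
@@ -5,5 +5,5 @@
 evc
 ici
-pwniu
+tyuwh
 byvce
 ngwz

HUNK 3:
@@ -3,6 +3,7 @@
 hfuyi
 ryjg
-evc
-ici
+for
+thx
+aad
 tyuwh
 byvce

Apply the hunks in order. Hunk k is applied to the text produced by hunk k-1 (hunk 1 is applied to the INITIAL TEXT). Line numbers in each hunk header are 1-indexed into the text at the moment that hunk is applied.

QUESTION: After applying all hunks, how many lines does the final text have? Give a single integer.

Hunk 1: at line 2 remove [knor,gme] add [hfuyi] -> 12 lines: nwx ebo hfuyi ryjg evc ici pwniu byvce ngwz iejg wqitv tngy
Hunk 2: at line 5 remove [pwniu] add [tyuwh] -> 12 lines: nwx ebo hfuyi ryjg evc ici tyuwh byvce ngwz iejg wqitv tngy
Hunk 3: at line 3 remove [evc,ici] add [for,thx,aad] -> 13 lines: nwx ebo hfuyi ryjg for thx aad tyuwh byvce ngwz iejg wqitv tngy
Final line count: 13

Answer: 13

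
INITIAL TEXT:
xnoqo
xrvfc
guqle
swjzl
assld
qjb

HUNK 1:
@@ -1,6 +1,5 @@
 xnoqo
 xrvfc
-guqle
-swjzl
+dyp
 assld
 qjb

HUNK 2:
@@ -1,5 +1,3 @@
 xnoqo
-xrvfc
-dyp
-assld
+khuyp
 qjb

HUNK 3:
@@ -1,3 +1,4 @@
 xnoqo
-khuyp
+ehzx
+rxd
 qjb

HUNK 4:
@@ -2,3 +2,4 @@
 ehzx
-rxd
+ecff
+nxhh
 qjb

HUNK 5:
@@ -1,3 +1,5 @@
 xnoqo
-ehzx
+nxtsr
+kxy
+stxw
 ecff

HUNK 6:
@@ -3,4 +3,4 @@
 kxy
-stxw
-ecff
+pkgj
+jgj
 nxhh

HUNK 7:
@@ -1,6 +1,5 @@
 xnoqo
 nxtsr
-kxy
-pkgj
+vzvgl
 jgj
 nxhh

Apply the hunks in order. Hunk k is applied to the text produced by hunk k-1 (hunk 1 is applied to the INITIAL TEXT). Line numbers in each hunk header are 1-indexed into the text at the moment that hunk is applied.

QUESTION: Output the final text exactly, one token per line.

Hunk 1: at line 1 remove [guqle,swjzl] add [dyp] -> 5 lines: xnoqo xrvfc dyp assld qjb
Hunk 2: at line 1 remove [xrvfc,dyp,assld] add [khuyp] -> 3 lines: xnoqo khuyp qjb
Hunk 3: at line 1 remove [khuyp] add [ehzx,rxd] -> 4 lines: xnoqo ehzx rxd qjb
Hunk 4: at line 2 remove [rxd] add [ecff,nxhh] -> 5 lines: xnoqo ehzx ecff nxhh qjb
Hunk 5: at line 1 remove [ehzx] add [nxtsr,kxy,stxw] -> 7 lines: xnoqo nxtsr kxy stxw ecff nxhh qjb
Hunk 6: at line 3 remove [stxw,ecff] add [pkgj,jgj] -> 7 lines: xnoqo nxtsr kxy pkgj jgj nxhh qjb
Hunk 7: at line 1 remove [kxy,pkgj] add [vzvgl] -> 6 lines: xnoqo nxtsr vzvgl jgj nxhh qjb

Answer: xnoqo
nxtsr
vzvgl
jgj
nxhh
qjb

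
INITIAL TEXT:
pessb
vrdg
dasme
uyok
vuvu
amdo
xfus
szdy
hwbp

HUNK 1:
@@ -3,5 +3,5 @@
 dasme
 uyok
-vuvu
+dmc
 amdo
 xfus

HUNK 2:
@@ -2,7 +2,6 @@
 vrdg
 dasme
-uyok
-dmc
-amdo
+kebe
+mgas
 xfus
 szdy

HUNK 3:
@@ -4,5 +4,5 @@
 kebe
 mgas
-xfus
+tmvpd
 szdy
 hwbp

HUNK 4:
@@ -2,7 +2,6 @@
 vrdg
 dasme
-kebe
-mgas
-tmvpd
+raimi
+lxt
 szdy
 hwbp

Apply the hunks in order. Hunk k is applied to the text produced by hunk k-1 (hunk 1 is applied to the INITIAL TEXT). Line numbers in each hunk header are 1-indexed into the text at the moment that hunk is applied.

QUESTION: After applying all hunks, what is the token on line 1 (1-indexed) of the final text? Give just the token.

Hunk 1: at line 3 remove [vuvu] add [dmc] -> 9 lines: pessb vrdg dasme uyok dmc amdo xfus szdy hwbp
Hunk 2: at line 2 remove [uyok,dmc,amdo] add [kebe,mgas] -> 8 lines: pessb vrdg dasme kebe mgas xfus szdy hwbp
Hunk 3: at line 4 remove [xfus] add [tmvpd] -> 8 lines: pessb vrdg dasme kebe mgas tmvpd szdy hwbp
Hunk 4: at line 2 remove [kebe,mgas,tmvpd] add [raimi,lxt] -> 7 lines: pessb vrdg dasme raimi lxt szdy hwbp
Final line 1: pessb

Answer: pessb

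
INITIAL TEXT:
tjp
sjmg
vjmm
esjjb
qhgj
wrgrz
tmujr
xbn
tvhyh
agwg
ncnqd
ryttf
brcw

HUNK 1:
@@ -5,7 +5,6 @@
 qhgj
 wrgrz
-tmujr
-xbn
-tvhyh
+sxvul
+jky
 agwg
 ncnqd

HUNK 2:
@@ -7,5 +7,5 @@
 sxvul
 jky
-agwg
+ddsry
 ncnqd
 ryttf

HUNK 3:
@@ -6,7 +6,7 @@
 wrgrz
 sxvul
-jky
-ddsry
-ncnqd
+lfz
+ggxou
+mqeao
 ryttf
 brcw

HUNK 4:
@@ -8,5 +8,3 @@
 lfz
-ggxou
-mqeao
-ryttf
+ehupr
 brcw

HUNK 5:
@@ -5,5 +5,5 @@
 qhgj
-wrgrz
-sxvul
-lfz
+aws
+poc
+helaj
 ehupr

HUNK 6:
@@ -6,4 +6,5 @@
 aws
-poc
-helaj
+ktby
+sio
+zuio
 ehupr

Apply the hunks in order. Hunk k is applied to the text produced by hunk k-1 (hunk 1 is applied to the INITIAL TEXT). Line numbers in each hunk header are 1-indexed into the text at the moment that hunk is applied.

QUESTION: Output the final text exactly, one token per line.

Hunk 1: at line 5 remove [tmujr,xbn,tvhyh] add [sxvul,jky] -> 12 lines: tjp sjmg vjmm esjjb qhgj wrgrz sxvul jky agwg ncnqd ryttf brcw
Hunk 2: at line 7 remove [agwg] add [ddsry] -> 12 lines: tjp sjmg vjmm esjjb qhgj wrgrz sxvul jky ddsry ncnqd ryttf brcw
Hunk 3: at line 6 remove [jky,ddsry,ncnqd] add [lfz,ggxou,mqeao] -> 12 lines: tjp sjmg vjmm esjjb qhgj wrgrz sxvul lfz ggxou mqeao ryttf brcw
Hunk 4: at line 8 remove [ggxou,mqeao,ryttf] add [ehupr] -> 10 lines: tjp sjmg vjmm esjjb qhgj wrgrz sxvul lfz ehupr brcw
Hunk 5: at line 5 remove [wrgrz,sxvul,lfz] add [aws,poc,helaj] -> 10 lines: tjp sjmg vjmm esjjb qhgj aws poc helaj ehupr brcw
Hunk 6: at line 6 remove [poc,helaj] add [ktby,sio,zuio] -> 11 lines: tjp sjmg vjmm esjjb qhgj aws ktby sio zuio ehupr brcw

Answer: tjp
sjmg
vjmm
esjjb
qhgj
aws
ktby
sio
zuio
ehupr
brcw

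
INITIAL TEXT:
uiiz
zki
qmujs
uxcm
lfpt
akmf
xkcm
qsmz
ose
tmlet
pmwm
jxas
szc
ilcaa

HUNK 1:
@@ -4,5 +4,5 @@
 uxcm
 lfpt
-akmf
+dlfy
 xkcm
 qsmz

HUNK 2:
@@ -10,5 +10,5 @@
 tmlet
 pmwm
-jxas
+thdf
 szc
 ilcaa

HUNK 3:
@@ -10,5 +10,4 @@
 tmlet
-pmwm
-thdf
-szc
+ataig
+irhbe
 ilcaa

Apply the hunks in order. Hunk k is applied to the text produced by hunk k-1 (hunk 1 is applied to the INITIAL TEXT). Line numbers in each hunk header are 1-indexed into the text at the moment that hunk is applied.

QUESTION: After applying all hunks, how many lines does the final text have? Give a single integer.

Hunk 1: at line 4 remove [akmf] add [dlfy] -> 14 lines: uiiz zki qmujs uxcm lfpt dlfy xkcm qsmz ose tmlet pmwm jxas szc ilcaa
Hunk 2: at line 10 remove [jxas] add [thdf] -> 14 lines: uiiz zki qmujs uxcm lfpt dlfy xkcm qsmz ose tmlet pmwm thdf szc ilcaa
Hunk 3: at line 10 remove [pmwm,thdf,szc] add [ataig,irhbe] -> 13 lines: uiiz zki qmujs uxcm lfpt dlfy xkcm qsmz ose tmlet ataig irhbe ilcaa
Final line count: 13

Answer: 13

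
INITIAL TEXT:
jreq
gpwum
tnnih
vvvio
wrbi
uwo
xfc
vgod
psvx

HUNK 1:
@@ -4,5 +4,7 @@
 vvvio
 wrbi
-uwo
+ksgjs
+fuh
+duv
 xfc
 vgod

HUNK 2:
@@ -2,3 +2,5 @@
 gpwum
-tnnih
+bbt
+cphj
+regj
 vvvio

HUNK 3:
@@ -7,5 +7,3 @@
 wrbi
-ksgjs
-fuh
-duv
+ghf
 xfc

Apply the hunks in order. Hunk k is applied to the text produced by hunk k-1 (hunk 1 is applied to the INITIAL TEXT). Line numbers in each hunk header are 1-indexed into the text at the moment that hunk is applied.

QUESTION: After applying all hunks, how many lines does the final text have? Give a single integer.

Hunk 1: at line 4 remove [uwo] add [ksgjs,fuh,duv] -> 11 lines: jreq gpwum tnnih vvvio wrbi ksgjs fuh duv xfc vgod psvx
Hunk 2: at line 2 remove [tnnih] add [bbt,cphj,regj] -> 13 lines: jreq gpwum bbt cphj regj vvvio wrbi ksgjs fuh duv xfc vgod psvx
Hunk 3: at line 7 remove [ksgjs,fuh,duv] add [ghf] -> 11 lines: jreq gpwum bbt cphj regj vvvio wrbi ghf xfc vgod psvx
Final line count: 11

Answer: 11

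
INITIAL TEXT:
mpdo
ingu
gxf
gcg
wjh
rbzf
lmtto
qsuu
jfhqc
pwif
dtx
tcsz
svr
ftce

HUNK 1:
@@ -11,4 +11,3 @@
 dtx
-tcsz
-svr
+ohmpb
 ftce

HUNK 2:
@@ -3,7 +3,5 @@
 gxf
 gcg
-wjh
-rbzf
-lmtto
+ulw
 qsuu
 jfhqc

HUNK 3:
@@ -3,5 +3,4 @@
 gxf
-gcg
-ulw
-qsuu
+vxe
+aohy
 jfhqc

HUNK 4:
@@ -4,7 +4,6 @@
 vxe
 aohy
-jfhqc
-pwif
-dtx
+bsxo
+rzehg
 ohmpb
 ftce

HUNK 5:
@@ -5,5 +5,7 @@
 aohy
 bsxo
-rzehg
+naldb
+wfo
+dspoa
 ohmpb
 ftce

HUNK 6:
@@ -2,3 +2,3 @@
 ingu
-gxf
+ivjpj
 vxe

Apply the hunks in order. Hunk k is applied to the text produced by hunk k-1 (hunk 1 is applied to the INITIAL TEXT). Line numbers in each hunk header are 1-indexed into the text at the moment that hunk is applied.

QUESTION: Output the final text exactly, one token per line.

Answer: mpdo
ingu
ivjpj
vxe
aohy
bsxo
naldb
wfo
dspoa
ohmpb
ftce

Derivation:
Hunk 1: at line 11 remove [tcsz,svr] add [ohmpb] -> 13 lines: mpdo ingu gxf gcg wjh rbzf lmtto qsuu jfhqc pwif dtx ohmpb ftce
Hunk 2: at line 3 remove [wjh,rbzf,lmtto] add [ulw] -> 11 lines: mpdo ingu gxf gcg ulw qsuu jfhqc pwif dtx ohmpb ftce
Hunk 3: at line 3 remove [gcg,ulw,qsuu] add [vxe,aohy] -> 10 lines: mpdo ingu gxf vxe aohy jfhqc pwif dtx ohmpb ftce
Hunk 4: at line 4 remove [jfhqc,pwif,dtx] add [bsxo,rzehg] -> 9 lines: mpdo ingu gxf vxe aohy bsxo rzehg ohmpb ftce
Hunk 5: at line 5 remove [rzehg] add [naldb,wfo,dspoa] -> 11 lines: mpdo ingu gxf vxe aohy bsxo naldb wfo dspoa ohmpb ftce
Hunk 6: at line 2 remove [gxf] add [ivjpj] -> 11 lines: mpdo ingu ivjpj vxe aohy bsxo naldb wfo dspoa ohmpb ftce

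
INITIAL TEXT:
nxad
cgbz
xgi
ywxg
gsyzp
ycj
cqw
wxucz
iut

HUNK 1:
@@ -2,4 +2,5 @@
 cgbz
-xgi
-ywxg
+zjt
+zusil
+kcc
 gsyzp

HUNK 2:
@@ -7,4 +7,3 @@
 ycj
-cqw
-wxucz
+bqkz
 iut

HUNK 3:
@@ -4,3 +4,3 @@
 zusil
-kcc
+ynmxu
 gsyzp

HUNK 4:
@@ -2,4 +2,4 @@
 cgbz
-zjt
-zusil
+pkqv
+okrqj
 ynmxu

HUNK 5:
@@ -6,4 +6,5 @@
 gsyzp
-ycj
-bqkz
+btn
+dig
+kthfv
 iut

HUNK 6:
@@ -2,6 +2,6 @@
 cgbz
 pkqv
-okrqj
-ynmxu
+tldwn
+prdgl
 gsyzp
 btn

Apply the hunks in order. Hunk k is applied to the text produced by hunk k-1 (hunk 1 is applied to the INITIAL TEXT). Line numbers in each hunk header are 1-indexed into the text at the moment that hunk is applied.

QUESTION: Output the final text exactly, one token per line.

Hunk 1: at line 2 remove [xgi,ywxg] add [zjt,zusil,kcc] -> 10 lines: nxad cgbz zjt zusil kcc gsyzp ycj cqw wxucz iut
Hunk 2: at line 7 remove [cqw,wxucz] add [bqkz] -> 9 lines: nxad cgbz zjt zusil kcc gsyzp ycj bqkz iut
Hunk 3: at line 4 remove [kcc] add [ynmxu] -> 9 lines: nxad cgbz zjt zusil ynmxu gsyzp ycj bqkz iut
Hunk 4: at line 2 remove [zjt,zusil] add [pkqv,okrqj] -> 9 lines: nxad cgbz pkqv okrqj ynmxu gsyzp ycj bqkz iut
Hunk 5: at line 6 remove [ycj,bqkz] add [btn,dig,kthfv] -> 10 lines: nxad cgbz pkqv okrqj ynmxu gsyzp btn dig kthfv iut
Hunk 6: at line 2 remove [okrqj,ynmxu] add [tldwn,prdgl] -> 10 lines: nxad cgbz pkqv tldwn prdgl gsyzp btn dig kthfv iut

Answer: nxad
cgbz
pkqv
tldwn
prdgl
gsyzp
btn
dig
kthfv
iut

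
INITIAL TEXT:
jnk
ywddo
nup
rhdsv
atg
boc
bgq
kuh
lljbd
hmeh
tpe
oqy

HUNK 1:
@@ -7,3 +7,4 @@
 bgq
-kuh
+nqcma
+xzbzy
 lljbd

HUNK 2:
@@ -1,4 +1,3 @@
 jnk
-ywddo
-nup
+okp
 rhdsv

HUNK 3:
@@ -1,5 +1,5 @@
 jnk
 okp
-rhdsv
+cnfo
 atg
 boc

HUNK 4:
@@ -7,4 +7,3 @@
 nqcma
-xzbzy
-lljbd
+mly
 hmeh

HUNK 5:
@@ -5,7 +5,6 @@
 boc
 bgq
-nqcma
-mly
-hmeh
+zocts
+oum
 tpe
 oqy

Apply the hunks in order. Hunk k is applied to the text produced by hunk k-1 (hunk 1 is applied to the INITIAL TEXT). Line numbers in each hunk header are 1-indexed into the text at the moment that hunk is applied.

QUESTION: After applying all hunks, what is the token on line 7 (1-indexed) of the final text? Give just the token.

Hunk 1: at line 7 remove [kuh] add [nqcma,xzbzy] -> 13 lines: jnk ywddo nup rhdsv atg boc bgq nqcma xzbzy lljbd hmeh tpe oqy
Hunk 2: at line 1 remove [ywddo,nup] add [okp] -> 12 lines: jnk okp rhdsv atg boc bgq nqcma xzbzy lljbd hmeh tpe oqy
Hunk 3: at line 1 remove [rhdsv] add [cnfo] -> 12 lines: jnk okp cnfo atg boc bgq nqcma xzbzy lljbd hmeh tpe oqy
Hunk 4: at line 7 remove [xzbzy,lljbd] add [mly] -> 11 lines: jnk okp cnfo atg boc bgq nqcma mly hmeh tpe oqy
Hunk 5: at line 5 remove [nqcma,mly,hmeh] add [zocts,oum] -> 10 lines: jnk okp cnfo atg boc bgq zocts oum tpe oqy
Final line 7: zocts

Answer: zocts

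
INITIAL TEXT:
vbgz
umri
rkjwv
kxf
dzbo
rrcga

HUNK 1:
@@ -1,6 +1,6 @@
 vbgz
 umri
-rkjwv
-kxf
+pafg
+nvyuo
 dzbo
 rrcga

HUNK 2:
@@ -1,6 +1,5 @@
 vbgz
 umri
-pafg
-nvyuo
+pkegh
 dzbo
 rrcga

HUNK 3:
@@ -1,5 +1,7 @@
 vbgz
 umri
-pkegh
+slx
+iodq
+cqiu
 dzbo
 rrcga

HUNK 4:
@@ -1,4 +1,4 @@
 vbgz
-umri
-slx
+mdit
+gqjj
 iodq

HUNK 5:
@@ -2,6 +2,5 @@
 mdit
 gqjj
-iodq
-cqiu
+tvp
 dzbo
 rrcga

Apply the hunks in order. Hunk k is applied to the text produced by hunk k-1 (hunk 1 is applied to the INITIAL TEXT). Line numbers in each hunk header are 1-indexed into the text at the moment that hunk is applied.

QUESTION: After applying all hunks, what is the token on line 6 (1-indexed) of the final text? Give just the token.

Hunk 1: at line 1 remove [rkjwv,kxf] add [pafg,nvyuo] -> 6 lines: vbgz umri pafg nvyuo dzbo rrcga
Hunk 2: at line 1 remove [pafg,nvyuo] add [pkegh] -> 5 lines: vbgz umri pkegh dzbo rrcga
Hunk 3: at line 1 remove [pkegh] add [slx,iodq,cqiu] -> 7 lines: vbgz umri slx iodq cqiu dzbo rrcga
Hunk 4: at line 1 remove [umri,slx] add [mdit,gqjj] -> 7 lines: vbgz mdit gqjj iodq cqiu dzbo rrcga
Hunk 5: at line 2 remove [iodq,cqiu] add [tvp] -> 6 lines: vbgz mdit gqjj tvp dzbo rrcga
Final line 6: rrcga

Answer: rrcga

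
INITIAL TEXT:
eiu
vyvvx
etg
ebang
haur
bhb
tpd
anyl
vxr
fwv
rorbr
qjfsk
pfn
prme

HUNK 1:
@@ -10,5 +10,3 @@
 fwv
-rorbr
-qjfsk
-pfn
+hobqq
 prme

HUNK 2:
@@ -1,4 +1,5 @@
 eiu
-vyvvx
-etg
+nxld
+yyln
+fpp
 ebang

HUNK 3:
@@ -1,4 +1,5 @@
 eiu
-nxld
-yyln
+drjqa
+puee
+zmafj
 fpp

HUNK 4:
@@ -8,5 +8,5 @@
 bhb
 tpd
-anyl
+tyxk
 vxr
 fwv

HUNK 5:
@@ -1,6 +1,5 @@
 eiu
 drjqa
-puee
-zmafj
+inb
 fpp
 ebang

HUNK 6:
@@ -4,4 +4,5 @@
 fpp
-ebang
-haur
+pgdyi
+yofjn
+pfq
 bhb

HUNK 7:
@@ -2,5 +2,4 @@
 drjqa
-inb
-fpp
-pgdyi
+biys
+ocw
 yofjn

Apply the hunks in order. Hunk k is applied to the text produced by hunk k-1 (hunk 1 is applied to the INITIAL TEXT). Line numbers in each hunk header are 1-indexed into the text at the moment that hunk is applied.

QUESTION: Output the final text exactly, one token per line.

Answer: eiu
drjqa
biys
ocw
yofjn
pfq
bhb
tpd
tyxk
vxr
fwv
hobqq
prme

Derivation:
Hunk 1: at line 10 remove [rorbr,qjfsk,pfn] add [hobqq] -> 12 lines: eiu vyvvx etg ebang haur bhb tpd anyl vxr fwv hobqq prme
Hunk 2: at line 1 remove [vyvvx,etg] add [nxld,yyln,fpp] -> 13 lines: eiu nxld yyln fpp ebang haur bhb tpd anyl vxr fwv hobqq prme
Hunk 3: at line 1 remove [nxld,yyln] add [drjqa,puee,zmafj] -> 14 lines: eiu drjqa puee zmafj fpp ebang haur bhb tpd anyl vxr fwv hobqq prme
Hunk 4: at line 8 remove [anyl] add [tyxk] -> 14 lines: eiu drjqa puee zmafj fpp ebang haur bhb tpd tyxk vxr fwv hobqq prme
Hunk 5: at line 1 remove [puee,zmafj] add [inb] -> 13 lines: eiu drjqa inb fpp ebang haur bhb tpd tyxk vxr fwv hobqq prme
Hunk 6: at line 4 remove [ebang,haur] add [pgdyi,yofjn,pfq] -> 14 lines: eiu drjqa inb fpp pgdyi yofjn pfq bhb tpd tyxk vxr fwv hobqq prme
Hunk 7: at line 2 remove [inb,fpp,pgdyi] add [biys,ocw] -> 13 lines: eiu drjqa biys ocw yofjn pfq bhb tpd tyxk vxr fwv hobqq prme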